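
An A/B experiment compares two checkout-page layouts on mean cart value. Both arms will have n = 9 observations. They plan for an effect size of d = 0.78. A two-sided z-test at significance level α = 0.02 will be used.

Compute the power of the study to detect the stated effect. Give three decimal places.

Power ≈ 0.251

Noncentrality parameter: δ = d·√(n/2) = 0.78 × √(9/2) = 1.6546
Critical value for a two-sided test at α = 0.02: z_{α/2} = 2.326.
Power = Φ(δ − 2.326) + Φ(−δ − 2.326) = Φ(-0.672) + Φ(-3.981) = 0.2509 + 0.0000 = 0.2509.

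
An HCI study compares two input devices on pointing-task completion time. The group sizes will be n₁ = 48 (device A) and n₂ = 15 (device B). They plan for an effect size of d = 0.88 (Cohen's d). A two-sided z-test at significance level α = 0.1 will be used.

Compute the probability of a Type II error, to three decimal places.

Noncentrality parameter: δ = d / √(1/n₁ + 1/n₂) = 0.88 / √(1/48 + 1/15) = 2.9749
Two-sided α = 0.1 → critical value z_{0.05} = 1.645.
Power = Φ(δ − 1.645) + Φ(−δ − 1.645) = Φ(1.330) + Φ(-4.620) = 0.9083 + 0.0000 = 0.9083.
Type II error: β = 1 − power = 1 − 0.9083 = 0.0917.

β ≈ 0.092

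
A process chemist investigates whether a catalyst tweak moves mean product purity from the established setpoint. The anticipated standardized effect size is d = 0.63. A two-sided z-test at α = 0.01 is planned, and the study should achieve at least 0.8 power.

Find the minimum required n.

For power 0.8 need Φ(δ − z_{0.005}) = 0.8, so δ = z_{0.005} + z_{0.20} = 2.576 + 0.842 = 3.417.
(The Φ(−δ − z_{α/2}) term is vanishingly small for δ > 0 and is dropped in the standard sample-size formula.)
δ = d·√n ⇒ n = (δ/d)² = (3.417 / 0.63)² = 29.43.
Round up to the next whole unit.

n = 30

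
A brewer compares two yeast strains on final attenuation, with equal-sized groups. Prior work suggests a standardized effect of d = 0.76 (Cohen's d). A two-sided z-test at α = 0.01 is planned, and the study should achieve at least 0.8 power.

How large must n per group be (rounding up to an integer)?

n = 41 per group

For power 0.8 need Φ(δ − z_{0.005}) = 0.8, so δ = z_{0.005} + z_{0.20} = 2.576 + 0.842 = 3.417.
(Ignoring the negligible lower-tail rejection probability gives the usual closed-form inversion.)
δ = d·√(n/2) ⇒ n = 2(δ/d)² = 2 × (3.417 / 0.76)² = 40.44.
Rounding up, n = 41 per group.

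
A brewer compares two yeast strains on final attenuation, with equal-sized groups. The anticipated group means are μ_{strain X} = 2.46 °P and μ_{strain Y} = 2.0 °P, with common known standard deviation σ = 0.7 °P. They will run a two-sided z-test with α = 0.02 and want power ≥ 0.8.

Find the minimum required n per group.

n = 47 per group

Standardized effect: d = |μ_{strain X} − μ_{strain Y}| / σ = |2.46 − 2.0| / 0.7 = 0.6571
For power 0.8 need Φ(δ − z_{0.01}) = 0.8, so δ = z_{0.01} + z_{0.20} = 2.326 + 0.842 = 3.168.
(For δ > 0 the lower-tail rejection region contributes negligibly to power, so the one-term inversion is standard.)
δ = d·√(n/2) ⇒ n = 2(δ/d)² = 2 × (3.168 / 0.6571)² = 46.48.
Rounding up, n = 47 per group.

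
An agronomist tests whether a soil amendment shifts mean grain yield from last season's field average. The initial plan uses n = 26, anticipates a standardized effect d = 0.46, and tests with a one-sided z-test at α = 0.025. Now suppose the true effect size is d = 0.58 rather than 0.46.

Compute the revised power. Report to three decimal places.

Power ≈ 0.841

With d = 0.58: δ = d·√n = 0.58 × √26 = 2.9574. Critical value z_{0.025} = 1.960.
Revised power = Φ(δ − 1.960) = Φ(0.997) = 0.8407.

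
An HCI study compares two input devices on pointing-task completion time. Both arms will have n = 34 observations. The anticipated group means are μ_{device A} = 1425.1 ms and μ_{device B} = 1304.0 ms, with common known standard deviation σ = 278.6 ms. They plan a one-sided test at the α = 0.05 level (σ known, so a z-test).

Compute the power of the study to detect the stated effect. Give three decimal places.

Standardized effect: d = |μ_{device A} − μ_{device B}| / σ = |1425.1 − 1304.0| / 278.6 = 0.4347
Noncentrality parameter: δ = d·√(n/2) = 0.4347 × √(34/2) = 1.7922
Critical value for a one-sided test at α = 0.05: z_α = 1.645.
Power = Φ(δ − 1.645) = Φ(0.147) = 0.5586.

Power ≈ 0.559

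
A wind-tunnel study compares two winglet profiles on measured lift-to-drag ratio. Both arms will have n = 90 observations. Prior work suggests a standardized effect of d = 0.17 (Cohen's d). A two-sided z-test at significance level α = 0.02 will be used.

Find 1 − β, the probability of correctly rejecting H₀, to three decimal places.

Power ≈ 0.118

Noncentrality parameter: δ = d·√(n/2) = 0.17 × √(90/2) = 1.1404
Critical value for a two-sided test at α = 0.02: z_{α/2} = 2.326.
Power = Φ(δ − 2.326) + Φ(−δ − 2.326) = Φ(-1.186) + Φ(-3.467) = 0.1178 + 0.0003 = 0.1181.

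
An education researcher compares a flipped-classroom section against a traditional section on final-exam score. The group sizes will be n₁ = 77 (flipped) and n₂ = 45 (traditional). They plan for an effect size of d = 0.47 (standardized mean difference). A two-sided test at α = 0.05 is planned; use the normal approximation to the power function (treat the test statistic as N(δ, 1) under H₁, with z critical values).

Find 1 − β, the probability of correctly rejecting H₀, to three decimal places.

Power ≈ 0.707

Noncentrality parameter: δ = d / √(1/n₁ + 1/n₂) = 0.47 / √(1/77 + 1/45) = 2.5048
Critical value for a two-sided test at α = 0.05: z_{α/2} = 1.960.
Power = Φ(δ − 1.960) + Φ(−δ − 1.960) = Φ(0.545) + Φ(-4.465) = 0.7071 + 0.0000 = 0.7071.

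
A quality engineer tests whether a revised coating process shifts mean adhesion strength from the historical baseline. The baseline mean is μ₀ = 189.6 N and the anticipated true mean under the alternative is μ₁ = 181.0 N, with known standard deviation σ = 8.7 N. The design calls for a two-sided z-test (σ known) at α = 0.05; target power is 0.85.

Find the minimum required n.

Standardized effect: d = |μ₁ − μ₀| / σ = |181.0 − 189.6| / 8.7 = 0.9885
For power 0.85 need Φ(δ − z_{0.025}) = 0.85, so δ = z_{0.025} + z_{0.15} = 1.960 + 1.036 = 2.996.
(For δ > 0 the lower-tail rejection region contributes negligibly to power, so the one-term inversion is standard.)
δ = d·√n ⇒ n = (δ/d)² = (2.996 / 0.9885)² = 9.19.
Round up to the next whole unit.

n = 10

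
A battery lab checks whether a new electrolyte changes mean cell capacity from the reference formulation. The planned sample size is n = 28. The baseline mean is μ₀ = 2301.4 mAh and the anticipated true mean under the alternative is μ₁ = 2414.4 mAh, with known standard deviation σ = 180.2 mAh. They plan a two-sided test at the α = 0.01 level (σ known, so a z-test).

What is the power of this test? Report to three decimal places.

Power ≈ 0.771

Standardized effect: d = |μ₁ − μ₀| / σ = |2414.4 − 2301.4| / 180.2 = 0.6271
Noncentrality parameter: δ = d·√n = 0.6271 × √28 = 3.3182
Critical value for a two-sided test at α = 0.01: z_{α/2} = 2.576.
Power = Φ(δ − 2.576) + Φ(−δ − 2.576) = Φ(0.742) + Φ(-5.894) = 0.7711 + 0.0000 = 0.7711.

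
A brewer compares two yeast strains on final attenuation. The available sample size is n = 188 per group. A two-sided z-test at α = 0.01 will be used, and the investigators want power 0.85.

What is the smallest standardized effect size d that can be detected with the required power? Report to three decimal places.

d ≈ 0.373

Required noncentrality: δ = z_{0.005} + z_{0.15} = 2.576 + 1.036 = 3.612.
(The second rejection-region term Φ(−δ − z_{α/2}) is negligible and dropped.)
δ = d·√(n/2) ⇒ d = δ/√(n/2) = 3.612/√(188/2) = 0.3726.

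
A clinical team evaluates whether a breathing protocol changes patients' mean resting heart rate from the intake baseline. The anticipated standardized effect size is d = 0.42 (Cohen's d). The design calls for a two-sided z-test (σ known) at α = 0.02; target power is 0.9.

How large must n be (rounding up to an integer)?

n = 74

For power 0.9 need Φ(δ − z_{0.01}) = 0.9, so δ = z_{0.01} + z_{0.10} = 2.326 + 1.282 = 3.608.
(The Φ(−δ − z_{α/2}) term is vanishingly small for δ > 0 and is dropped in the standard sample-size formula.)
δ = d·√n ⇒ n = (δ/d)² = (3.608 / 0.42)² = 73.79.
Rounding up, n = 74.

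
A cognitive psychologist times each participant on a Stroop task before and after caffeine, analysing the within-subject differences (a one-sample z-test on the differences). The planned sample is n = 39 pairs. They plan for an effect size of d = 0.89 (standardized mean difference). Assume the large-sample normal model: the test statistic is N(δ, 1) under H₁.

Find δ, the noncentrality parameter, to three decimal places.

δ = d·√n = 0.89 × √39 = 5.5580

δ ≈ 5.558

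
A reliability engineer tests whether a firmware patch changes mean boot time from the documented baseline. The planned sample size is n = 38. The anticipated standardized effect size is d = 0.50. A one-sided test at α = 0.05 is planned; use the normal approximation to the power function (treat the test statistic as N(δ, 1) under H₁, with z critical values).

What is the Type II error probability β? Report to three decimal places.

β ≈ 0.075

Noncentrality parameter: δ = d·√n = 0.50 × √38 = 3.0822
Critical value for a one-sided test at α = 0.05: z_α = 1.645.
Power = Φ(δ − 1.645) = Φ(1.437) = 0.9247.
Type II error: β = 1 − power = 1 − 0.9247 = 0.0753.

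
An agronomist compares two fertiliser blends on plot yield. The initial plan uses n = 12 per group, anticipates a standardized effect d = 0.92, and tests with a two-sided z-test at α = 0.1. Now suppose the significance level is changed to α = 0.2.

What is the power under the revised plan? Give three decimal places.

Power ≈ 0.835

δ = d·√(n/2) = 0.92 × √(12/2) = 2.2535 (unchanged). New critical value: z_{0.1} = 1.282.
Revised power = Φ(δ − 1.282) + Φ(−δ − 1.282) = Φ(0.972) + Φ(-3.535) = 0.8345 + 0.0002 = 0.8347.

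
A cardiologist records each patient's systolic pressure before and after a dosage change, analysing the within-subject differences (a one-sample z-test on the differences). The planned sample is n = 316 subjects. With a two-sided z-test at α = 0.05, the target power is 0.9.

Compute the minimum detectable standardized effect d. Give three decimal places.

Need Φ(δ − 1.960) = 0.9, so δ = 1.960 + 1.282 = 3.242.
(Lower-tail contribution to power is negligible for δ > 0.)
δ = d·√n ⇒ d = δ/√n = 3.242/√316 = 0.1823.

d ≈ 0.182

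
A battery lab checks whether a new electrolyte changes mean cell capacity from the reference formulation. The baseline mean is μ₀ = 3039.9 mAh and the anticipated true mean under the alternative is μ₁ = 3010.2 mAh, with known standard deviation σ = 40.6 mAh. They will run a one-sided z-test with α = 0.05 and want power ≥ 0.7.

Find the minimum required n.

n = 9

Standardized effect: d = |μ₁ − μ₀| / σ = |3010.2 − 3039.9| / 40.6 = 0.7315
Set Φ(δ − 1.645) = 0.7; then δ − 1.645 = Φ⁻¹(0.7) = 0.524, giving δ = 2.169.
δ = d·√n ⇒ n = (δ/d)² = (2.169 / 0.7315)² = 8.79.
Round up to the next whole unit.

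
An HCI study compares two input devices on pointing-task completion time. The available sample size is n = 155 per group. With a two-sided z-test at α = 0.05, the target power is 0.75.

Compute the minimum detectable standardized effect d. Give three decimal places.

d ≈ 0.299

Need Φ(δ − 1.960) = 0.75, so δ = 1.960 + 0.674 = 2.634.
(Lower-tail contribution to power is negligible for δ > 0.)
δ = d·√(n/2) ⇒ d = δ/√(n/2) = 2.634/√(155/2) = 0.2993.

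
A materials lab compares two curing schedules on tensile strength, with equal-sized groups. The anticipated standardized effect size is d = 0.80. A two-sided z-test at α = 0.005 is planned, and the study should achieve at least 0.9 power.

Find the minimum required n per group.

For power 0.9 need Φ(δ − z_{0.0025}) = 0.9, so δ = z_{0.0025} + z_{0.10} = 2.807 + 1.282 = 4.089.
(Ignoring the negligible lower-tail rejection probability gives the usual closed-form inversion.)
δ = d·√(n/2) ⇒ n = 2(δ/d)² = 2 × (4.089 / 0.80)² = 52.24.
Rounding up, n = 53 per group.

n = 53 per group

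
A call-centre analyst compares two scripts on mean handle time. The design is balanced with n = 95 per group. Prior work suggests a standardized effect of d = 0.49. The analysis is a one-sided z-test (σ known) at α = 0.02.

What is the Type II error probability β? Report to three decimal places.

β ≈ 0.093

Noncentrality parameter: δ = d·√(n/2) = 0.49 × √(95/2) = 3.3771
One-sided α = 0.02 → critical value z_{0.02} = 2.054.
Power = P(Z > 2.054 − δ) = Φ(1.323) = 0.9071.
Type II error: β = 1 − power = 1 − 0.9071 = 0.0929.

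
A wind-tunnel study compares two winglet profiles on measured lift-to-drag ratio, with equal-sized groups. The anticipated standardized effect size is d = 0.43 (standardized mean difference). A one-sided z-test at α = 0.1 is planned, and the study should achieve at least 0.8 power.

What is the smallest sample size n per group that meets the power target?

n = 49 per group

For power 0.8 need Φ(δ − z_{0.1}) = 0.8, so δ = z_{0.1} + z_{0.20} = 1.282 + 0.842 = 2.123.
δ = d·√(n/2) ⇒ n = 2(δ/d)² = 2 × (2.123 / 0.43)² = 48.76.
Round up to the next whole unit.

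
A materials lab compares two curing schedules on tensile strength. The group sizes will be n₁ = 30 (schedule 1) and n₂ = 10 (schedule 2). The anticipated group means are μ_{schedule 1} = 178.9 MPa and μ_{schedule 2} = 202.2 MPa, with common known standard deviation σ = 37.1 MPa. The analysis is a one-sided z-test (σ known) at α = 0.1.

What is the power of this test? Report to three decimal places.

Power ≈ 0.669

Standardized effect: d = |μ_{schedule 1} − μ_{schedule 2}| / σ = |178.9 − 202.2| / 37.1 = 0.6280
Noncentrality parameter: δ = d / √(1/n₁ + 1/n₂) = 0.6280 / √(1/30 + 1/10) = 1.7199
One-sided α = 0.1 → critical value z_{0.1} = 1.282.
Power = P(Z > 1.282 − δ) = Φ(0.438) = 0.6694.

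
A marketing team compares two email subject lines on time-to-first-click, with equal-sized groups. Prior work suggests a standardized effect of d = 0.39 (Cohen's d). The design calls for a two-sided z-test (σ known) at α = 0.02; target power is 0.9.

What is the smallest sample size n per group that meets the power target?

For power 0.9 need Φ(δ − z_{0.01}) = 0.9, so δ = z_{0.01} + z_{0.10} = 2.326 + 1.282 = 3.608.
(The Φ(−δ − z_{α/2}) term is vanishingly small for δ > 0 and is dropped in the standard sample-size formula.)
δ = d·√(n/2) ⇒ n = 2(δ/d)² = 2 × (3.608 / 0.39)² = 171.16.
Rounding up, n = 172 per group.

n = 172 per group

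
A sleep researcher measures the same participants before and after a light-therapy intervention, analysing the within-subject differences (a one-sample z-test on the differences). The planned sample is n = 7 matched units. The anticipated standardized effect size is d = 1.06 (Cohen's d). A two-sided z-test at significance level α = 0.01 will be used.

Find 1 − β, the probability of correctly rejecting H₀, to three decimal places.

Power ≈ 0.590

Noncentrality parameter: δ = d·√n = 1.06 × √7 = 2.8045
Critical value for a two-sided test at α = 0.01: z_{α/2} = 2.576.
Power = Φ(δ − 2.576) + Φ(−δ − 2.576) = Φ(0.229) + Φ(-5.380) = 0.5904 + 0.0000 = 0.5904.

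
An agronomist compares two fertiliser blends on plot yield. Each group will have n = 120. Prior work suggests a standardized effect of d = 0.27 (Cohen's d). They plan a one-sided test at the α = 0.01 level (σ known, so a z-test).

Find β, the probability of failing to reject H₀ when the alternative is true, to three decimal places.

β ≈ 0.593

Noncentrality parameter: δ = d·√(n/2) = 0.27 × √(120/2) = 2.0914
Critical value for a one-sided test at α = 0.01: z_α = 2.326.
Power = P(Z > 2.326 − δ) = Φ(-0.235) = 0.4071.
Type II error: β = 1 − power = 1 − 0.4071 = 0.5929.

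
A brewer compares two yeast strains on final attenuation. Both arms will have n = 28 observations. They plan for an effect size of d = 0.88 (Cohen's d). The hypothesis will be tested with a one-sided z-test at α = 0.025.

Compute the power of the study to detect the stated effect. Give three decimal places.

Power ≈ 0.909

Noncentrality parameter: δ = d·√(n/2) = 0.88 × √(28/2) = 3.2927
One-sided α = 0.025 → critical value z_{0.025} = 1.960.
Power = P(Z > 1.960 − δ) = Φ(1.333) = 0.9087.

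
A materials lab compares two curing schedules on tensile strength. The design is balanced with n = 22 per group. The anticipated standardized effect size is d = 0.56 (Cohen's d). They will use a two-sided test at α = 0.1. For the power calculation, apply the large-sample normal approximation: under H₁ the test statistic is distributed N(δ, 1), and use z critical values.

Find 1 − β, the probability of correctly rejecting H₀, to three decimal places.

Noncentrality parameter: δ = d·√(n/2) = 0.56 × √(22/2) = 1.8573
Critical value for a two-sided test at α = 0.1: z_{α/2} = 1.645.
Power = Φ(δ − 1.645) + Φ(−δ − 1.645) = Φ(0.212) + Φ(-3.502) = 0.5841 + 0.0002 = 0.5844.

Power ≈ 0.584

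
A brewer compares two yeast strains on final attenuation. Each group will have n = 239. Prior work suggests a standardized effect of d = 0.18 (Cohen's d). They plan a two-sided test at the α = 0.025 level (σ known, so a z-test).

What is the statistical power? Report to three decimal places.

Noncentrality parameter: λ = d·√(n/2) = 0.18 × √(239/2) = 1.9677
Critical value for a two-sided test at α = 0.025: z_{α/2} = 2.241.
Power = Φ(λ − 2.241) + Φ(−λ − 2.241) = Φ(-0.274) + Φ(-4.209) = 0.3922 + 0.0000 = 0.3922.

Power ≈ 0.392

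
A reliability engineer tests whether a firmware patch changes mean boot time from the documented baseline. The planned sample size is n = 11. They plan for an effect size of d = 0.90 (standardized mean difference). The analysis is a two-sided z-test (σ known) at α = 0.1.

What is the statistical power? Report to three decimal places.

Noncentrality parameter: δ = d·√n = 0.90 × √11 = 2.9850
Critical value for a two-sided test at α = 0.1: z_{α/2} = 1.645.
Power = Φ(δ − 1.645) + Φ(−δ − 1.645) = Φ(1.340) + Φ(-4.630) = 0.9099 + 0.0000 = 0.9099.

Power ≈ 0.910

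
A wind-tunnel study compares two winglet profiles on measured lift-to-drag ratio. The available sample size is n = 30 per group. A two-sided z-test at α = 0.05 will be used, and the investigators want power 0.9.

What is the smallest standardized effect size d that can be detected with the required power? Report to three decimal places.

d ≈ 0.837

Need Φ(δ − 1.960) = 0.9, so δ = 1.960 + 1.282 = 3.242.
(The second rejection-region term Φ(−δ − z_{α/2}) is negligible and dropped.)
δ = d·√(n/2) ⇒ d = δ/√(n/2) = 3.242/√(30/2) = 0.8370.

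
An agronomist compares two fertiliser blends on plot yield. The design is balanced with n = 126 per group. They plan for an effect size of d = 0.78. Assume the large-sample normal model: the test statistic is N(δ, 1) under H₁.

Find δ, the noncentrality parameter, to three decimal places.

δ ≈ 6.191

The noncentrality parameter scales effect size by the design's sample-size factor: δ = d·√(n/2) = 0.78 × √(126/2) = 6.1911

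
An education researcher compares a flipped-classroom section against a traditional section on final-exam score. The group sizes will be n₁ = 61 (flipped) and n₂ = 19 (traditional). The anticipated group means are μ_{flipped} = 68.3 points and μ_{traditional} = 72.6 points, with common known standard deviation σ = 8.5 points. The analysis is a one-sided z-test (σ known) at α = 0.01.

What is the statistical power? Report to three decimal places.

Standardized effect: d = |μ_{flipped} − μ_{traditional}| / σ = |68.3 − 72.6| / 8.5 = 0.5059
Noncentrality parameter: δ = d / √(1/n₁ + 1/n₂) = 0.5059 / √(1/61 + 1/19) = 1.9255
One-sided α = 0.01 → critical value z_{0.01} = 2.326.
Power = P(Z > 2.326 − δ) = Φ(-0.401) = 0.3443.

Power ≈ 0.344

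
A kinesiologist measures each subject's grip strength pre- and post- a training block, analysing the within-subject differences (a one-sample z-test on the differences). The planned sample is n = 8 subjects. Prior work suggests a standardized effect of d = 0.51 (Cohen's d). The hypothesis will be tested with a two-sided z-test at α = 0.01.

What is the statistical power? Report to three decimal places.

Power ≈ 0.129

Noncentrality parameter: δ = d·√n = 0.51 × √8 = 1.4425
Two-sided α = 0.01 → critical value z_{0.005} = 2.576.
Power = Φ(δ − 2.576) + Φ(−δ − 2.576) = Φ(-1.133) + Φ(-4.018) = 0.1285 + 0.0000 = 0.1286.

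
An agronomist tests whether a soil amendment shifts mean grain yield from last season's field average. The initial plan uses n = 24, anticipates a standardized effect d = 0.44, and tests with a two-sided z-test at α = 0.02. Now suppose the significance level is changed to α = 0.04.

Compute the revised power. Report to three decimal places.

δ = d·√n = 0.44 × √24 = 2.1556 (unchanged). New critical value: z_{0.02} = 2.054.
Revised power = Φ(δ − 2.054) + Φ(−δ − 2.054) = Φ(0.102) + Φ(-4.209) = 0.5405 + 0.0000 = 0.5406.

Power ≈ 0.541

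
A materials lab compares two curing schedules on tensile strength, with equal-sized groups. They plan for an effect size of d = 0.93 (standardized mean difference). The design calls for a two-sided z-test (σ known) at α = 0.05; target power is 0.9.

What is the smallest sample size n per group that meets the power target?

n = 25 per group

Set Φ(δ − 1.960) = 0.9; then δ − 1.960 = Φ⁻¹(0.9) = 1.282, giving δ = 3.242.
(For δ > 0 the lower-tail rejection region contributes negligibly to power, so the one-term inversion is standard.)
δ = d·√(n/2) ⇒ n = 2(δ/d)² = 2 × (3.242 / 0.93)² = 24.30.
Rounding up, n = 25 per group.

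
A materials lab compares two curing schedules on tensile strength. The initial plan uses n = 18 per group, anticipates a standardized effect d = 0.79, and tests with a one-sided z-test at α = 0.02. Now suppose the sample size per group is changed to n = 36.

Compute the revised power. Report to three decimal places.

With n = 36 per group: δ = d·√(n/2) = 0.79 × √(36/2) = 3.3517. Critical value z_{0.02} = 2.054.
Revised power = P(Z > 2.054 − δ) = Φ(1.298) = 0.9028.

Power ≈ 0.903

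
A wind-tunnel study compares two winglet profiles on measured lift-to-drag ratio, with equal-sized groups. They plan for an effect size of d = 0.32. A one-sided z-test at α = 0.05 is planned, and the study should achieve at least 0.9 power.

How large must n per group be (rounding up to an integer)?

n = 168 per group

For power 0.9 need Φ(δ − z_{0.05}) = 0.9, so δ = z_{0.05} + z_{0.10} = 1.645 + 1.282 = 2.926.
δ = d·√(n/2) ⇒ n = 2(δ/d)² = 2 × (2.926 / 0.32)² = 167.26.
Rounding up, n = 168 per group.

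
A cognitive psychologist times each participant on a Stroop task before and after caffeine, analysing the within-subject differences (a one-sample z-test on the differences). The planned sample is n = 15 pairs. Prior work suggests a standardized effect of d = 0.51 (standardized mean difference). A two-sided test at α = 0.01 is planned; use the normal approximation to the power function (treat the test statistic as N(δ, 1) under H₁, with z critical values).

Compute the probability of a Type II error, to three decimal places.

β ≈ 0.726

Noncentrality parameter: δ = d·√n = 0.51 × √15 = 1.9752
Critical value for a two-sided test at α = 0.01: z_{α/2} = 2.576.
Power = Φ(δ − 2.576) + Φ(−δ − 2.576) = Φ(-0.601) + Φ(-4.551) = 0.2741 + 0.0000 = 0.2741.
Type II error: β = 1 − power = 1 − 0.2741 = 0.7259.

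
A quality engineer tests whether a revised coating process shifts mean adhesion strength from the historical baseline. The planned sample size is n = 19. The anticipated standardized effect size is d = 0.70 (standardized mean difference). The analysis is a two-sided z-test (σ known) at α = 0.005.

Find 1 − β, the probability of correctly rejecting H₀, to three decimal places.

Noncentrality parameter: δ = d·√n = 0.70 × √19 = 3.0512
Two-sided α = 0.005 → critical value z_{0.0025} = 2.807.
Power = Φ(δ − 2.807) + Φ(−δ − 2.807) = Φ(0.244) + Φ(-5.858) = 0.5965 + 0.0000 = 0.5965.

Power ≈ 0.596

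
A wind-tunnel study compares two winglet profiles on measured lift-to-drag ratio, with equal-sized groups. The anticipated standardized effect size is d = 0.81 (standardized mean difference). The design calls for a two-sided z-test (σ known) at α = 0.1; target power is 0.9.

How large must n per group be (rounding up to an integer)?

Set Φ(δ − 1.645) = 0.9; then δ − 1.645 = Φ⁻¹(0.9) = 1.282, giving δ = 2.926.
(The Φ(−δ − z_{α/2}) term is vanishingly small for δ > 0 and is dropped in the standard sample-size formula.)
δ = d·√(n/2) ⇒ n = 2(δ/d)² = 2 × (2.926 / 0.81)² = 26.11.
Rounding up, n = 27 per group.

n = 27 per group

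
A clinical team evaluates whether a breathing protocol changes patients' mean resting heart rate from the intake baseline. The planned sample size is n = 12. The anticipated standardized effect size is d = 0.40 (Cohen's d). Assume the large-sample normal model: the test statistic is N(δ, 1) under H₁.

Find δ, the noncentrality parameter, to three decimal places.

δ = d·√n = 0.40 × √12 = 1.3856

δ ≈ 1.386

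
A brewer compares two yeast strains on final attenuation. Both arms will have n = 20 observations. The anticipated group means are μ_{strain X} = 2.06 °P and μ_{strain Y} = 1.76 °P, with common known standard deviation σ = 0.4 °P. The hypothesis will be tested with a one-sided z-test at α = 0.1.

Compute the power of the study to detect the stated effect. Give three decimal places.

Standardized effect: d = |μ_{strain X} − μ_{strain Y}| / σ = |2.06 − 1.76| / 0.4 = 0.7500
Noncentrality parameter: δ = d·√(n/2) = 0.7500 × √(20/2) = 2.3717
One-sided α = 0.1 → critical value z_{0.1} = 1.282.
Power = Φ(δ − 1.282) = Φ(1.090) = 0.8622.

Power ≈ 0.862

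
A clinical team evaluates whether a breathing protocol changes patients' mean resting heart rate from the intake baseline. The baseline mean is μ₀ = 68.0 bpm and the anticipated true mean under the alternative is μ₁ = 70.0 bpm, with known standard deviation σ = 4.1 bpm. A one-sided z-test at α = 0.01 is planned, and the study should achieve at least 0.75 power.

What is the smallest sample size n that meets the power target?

n = 38

Standardized effect: d = |μ₁ − μ₀| / σ = |70.0 − 68.0| / 4.1 = 0.4878
For power 0.75 need Φ(δ − z_{0.01}) = 0.75, so δ = z_{0.01} + z_{0.25} = 2.326 + 0.674 = 3.001.
δ = d·√n ⇒ n = (δ/d)² = (3.001 / 0.4878)² = 37.84.
Rounding up, n = 38.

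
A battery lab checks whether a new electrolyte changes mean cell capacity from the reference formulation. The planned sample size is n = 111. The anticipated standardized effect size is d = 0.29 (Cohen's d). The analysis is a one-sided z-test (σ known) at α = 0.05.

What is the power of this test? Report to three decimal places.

Power ≈ 0.921

Noncentrality parameter: δ = d·√n = 0.29 × √111 = 3.0553
Critical value for a one-sided test at α = 0.05: z_α = 1.645.
Power = P(Z > 1.645 − δ) = Φ(1.410) = 0.9208.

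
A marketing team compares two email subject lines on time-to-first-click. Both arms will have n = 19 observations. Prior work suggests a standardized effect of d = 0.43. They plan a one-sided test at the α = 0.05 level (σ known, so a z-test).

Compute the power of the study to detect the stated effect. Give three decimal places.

Power ≈ 0.375

Noncentrality parameter: δ = d·√(n/2) = 0.43 × √(19/2) = 1.3253
One-sided α = 0.05 → critical value z_{0.05} = 1.645.
Power = P(Z > 1.645 − δ) = Φ(-0.320) = 0.3747.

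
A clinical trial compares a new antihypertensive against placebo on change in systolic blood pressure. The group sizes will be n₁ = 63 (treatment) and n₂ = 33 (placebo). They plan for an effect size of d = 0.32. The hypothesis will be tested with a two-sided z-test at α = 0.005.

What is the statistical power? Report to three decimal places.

Power ≈ 0.094

Noncentrality parameter: δ = d / √(1/n₁ + 1/n₂) = 0.32 / √(1/63 + 1/33) = 1.4892
Two-sided α = 0.005 → critical value z_{0.0025} = 2.807.
Power = Φ(δ − 2.807) + Φ(−δ − 2.807) = Φ(-1.318) + Φ(-4.296) = 0.0938 + 0.0000 = 0.0938.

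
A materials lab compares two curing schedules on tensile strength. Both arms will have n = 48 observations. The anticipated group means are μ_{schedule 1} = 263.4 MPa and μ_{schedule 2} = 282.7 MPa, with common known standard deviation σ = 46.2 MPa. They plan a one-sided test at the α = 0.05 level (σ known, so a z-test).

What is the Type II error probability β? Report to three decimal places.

β ≈ 0.344

Standardized effect: d = |μ_{schedule 1} − μ_{schedule 2}| / σ = |263.4 − 282.7| / 46.2 = 0.4177
Noncentrality parameter: δ = d·√(n/2) = 0.4177 × √(48/2) = 2.0465
Critical value for a one-sided test at α = 0.05: z_α = 1.645.
Power = P(Z > 1.645 − δ) = Φ(0.402) = 0.6560.
Type II error: β = 1 − power = 1 − 0.6560 = 0.3440.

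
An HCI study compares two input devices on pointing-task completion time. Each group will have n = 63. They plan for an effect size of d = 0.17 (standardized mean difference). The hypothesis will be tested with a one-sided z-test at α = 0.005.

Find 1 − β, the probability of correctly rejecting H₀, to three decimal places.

Noncentrality parameter: δ = d·√(n/2) = 0.17 × √(63/2) = 0.9541
One-sided α = 0.005 → critical value z_{0.005} = 2.576.
Power = Φ(δ − 2.576) = Φ(-1.622) = 0.0524.

Power ≈ 0.052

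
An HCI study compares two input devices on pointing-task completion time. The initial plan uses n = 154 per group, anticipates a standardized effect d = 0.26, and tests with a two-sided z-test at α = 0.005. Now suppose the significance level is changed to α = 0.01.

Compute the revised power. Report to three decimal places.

Power ≈ 0.384

δ = d·√(n/2) = 0.26 × √(154/2) = 2.2815 (unchanged). New critical value: z_{0.005} = 2.576.
Revised power = Φ(δ − 2.576) + Φ(−δ − 2.576) = Φ(-0.294) + Φ(-4.857) = 0.3842 + 0.0000 = 0.3843.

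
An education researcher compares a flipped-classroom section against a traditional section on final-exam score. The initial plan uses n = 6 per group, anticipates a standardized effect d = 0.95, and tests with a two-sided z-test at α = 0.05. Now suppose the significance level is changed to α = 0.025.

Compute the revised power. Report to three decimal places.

Power ≈ 0.276

δ = d·√(n/2) = 0.95 × √(6/2) = 1.6454 (unchanged). New critical value: z_{0.0125} = 2.241.
Revised power = Φ(δ − 2.241) + Φ(−δ − 2.241) = Φ(-0.596) + Φ(-3.887) = 0.2756 + 0.0001 = 0.2757.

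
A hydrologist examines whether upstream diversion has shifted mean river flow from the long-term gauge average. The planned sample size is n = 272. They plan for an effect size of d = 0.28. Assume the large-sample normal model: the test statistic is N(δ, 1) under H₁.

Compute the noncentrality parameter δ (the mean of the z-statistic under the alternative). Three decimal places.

The noncentrality parameter scales effect size by the design's sample-size factor: δ = d·√n = 0.28 × √272 = 4.6179

δ ≈ 4.618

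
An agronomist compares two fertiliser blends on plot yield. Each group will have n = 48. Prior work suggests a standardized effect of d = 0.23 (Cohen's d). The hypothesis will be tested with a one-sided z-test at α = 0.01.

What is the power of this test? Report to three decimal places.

Power ≈ 0.115

Noncentrality parameter: δ = d·√(n/2) = 0.23 × √(48/2) = 1.1268
Critical value for a one-sided test at α = 0.01: z_α = 2.326.
Power = P(Z > 2.326 − δ) = Φ(-1.200) = 0.1152.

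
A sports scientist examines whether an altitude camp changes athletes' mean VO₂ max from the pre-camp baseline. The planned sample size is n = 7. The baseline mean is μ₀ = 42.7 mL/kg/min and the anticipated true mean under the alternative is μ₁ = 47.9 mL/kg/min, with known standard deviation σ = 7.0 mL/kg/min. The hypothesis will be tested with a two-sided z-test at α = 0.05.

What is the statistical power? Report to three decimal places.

Power ≈ 0.502

Standardized effect: d = |μ₁ − μ₀| / σ = |47.9 − 42.7| / 7.0 = 0.7429
Noncentrality parameter: δ = d·√n = 0.7429 × √7 = 1.9654
Critical value for a two-sided test at α = 0.05: z_{α/2} = 1.960.
Power = Φ(δ − 1.960) + Φ(−δ − 1.960) = Φ(0.005) + Φ(-3.925) = 0.5022 + 0.0000 = 0.5022.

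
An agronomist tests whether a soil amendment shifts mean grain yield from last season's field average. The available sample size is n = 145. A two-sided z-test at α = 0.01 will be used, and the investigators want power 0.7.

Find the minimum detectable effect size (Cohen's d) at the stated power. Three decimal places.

d ≈ 0.257

Need Φ(δ − 2.576) = 0.7, so δ = 2.576 + 0.524 = 3.100.
(The second rejection-region term Φ(−δ − z_{α/2}) is negligible and dropped.)
δ = d·√n ⇒ d = δ/√n = 3.100/√145 = 0.2575.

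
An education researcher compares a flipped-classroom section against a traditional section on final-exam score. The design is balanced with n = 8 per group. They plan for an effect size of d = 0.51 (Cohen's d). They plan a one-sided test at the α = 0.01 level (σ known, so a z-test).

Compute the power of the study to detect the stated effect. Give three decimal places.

Power ≈ 0.096

Noncentrality parameter: δ = d·√(n/2) = 0.51 × √(8/2) = 1.0200
One-sided α = 0.01 → critical value z_{0.01} = 2.326.
Power = Φ(δ − 2.326) = Φ(-1.306) = 0.0957.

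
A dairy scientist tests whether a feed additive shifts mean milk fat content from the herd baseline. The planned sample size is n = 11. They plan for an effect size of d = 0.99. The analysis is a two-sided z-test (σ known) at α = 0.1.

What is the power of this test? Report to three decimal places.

Power ≈ 0.949

Noncentrality parameter: δ = d·√n = 0.99 × √11 = 3.2835
Two-sided α = 0.1 → critical value z_{0.05} = 1.645.
Power = Φ(δ − 1.645) + Φ(−δ − 1.645) = Φ(1.639) + Φ(-4.928) = 0.9494 + 0.0000 = 0.9494.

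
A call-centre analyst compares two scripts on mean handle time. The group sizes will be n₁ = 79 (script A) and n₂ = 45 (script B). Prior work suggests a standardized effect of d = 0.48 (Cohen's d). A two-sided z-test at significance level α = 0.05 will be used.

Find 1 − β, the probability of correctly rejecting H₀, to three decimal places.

Power ≈ 0.729

Noncentrality parameter: δ = d / √(1/n₁ + 1/n₂) = 0.48 / √(1/79 + 1/45) = 2.5701
Critical value for a two-sided test at α = 0.05: z_{α/2} = 1.960.
Power = Φ(δ − 1.960) + Φ(−δ − 1.960) = Φ(0.610) + Φ(-4.530) = 0.7291 + 0.0000 = 0.7291.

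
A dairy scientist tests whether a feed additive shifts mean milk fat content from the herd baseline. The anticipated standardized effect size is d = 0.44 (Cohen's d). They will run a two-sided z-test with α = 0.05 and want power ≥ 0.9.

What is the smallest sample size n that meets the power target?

For power 0.9 need Φ(δ − z_{0.025}) = 0.9, so δ = z_{0.025} + z_{0.10} = 1.960 + 1.282 = 3.242.
(Ignoring the negligible lower-tail rejection probability gives the usual closed-form inversion.)
δ = d·√n ⇒ n = (δ/d)² = (3.242 / 0.44)² = 54.27.
Round up to the next whole unit.

n = 55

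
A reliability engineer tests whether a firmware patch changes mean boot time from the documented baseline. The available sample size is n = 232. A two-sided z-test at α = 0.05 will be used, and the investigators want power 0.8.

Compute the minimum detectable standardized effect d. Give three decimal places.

Need Φ(δ − 1.960) = 0.8, so δ = 1.960 + 0.842 = 2.802.
(Lower-tail contribution to power is negligible for δ > 0.)
δ = d·√n ⇒ d = δ/√n = 2.802/√232 = 0.1839.

d ≈ 0.184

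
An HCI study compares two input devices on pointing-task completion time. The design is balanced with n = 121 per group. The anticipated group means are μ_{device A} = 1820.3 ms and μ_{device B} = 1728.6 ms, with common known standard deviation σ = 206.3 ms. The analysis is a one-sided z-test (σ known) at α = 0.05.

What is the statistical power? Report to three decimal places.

Power ≈ 0.965

Standardized effect: d = |μ_{device A} − μ_{device B}| / σ = |1820.3 − 1728.6| / 206.3 = 0.4445
Noncentrality parameter: δ = d·√(n/2) = 0.4445 × √(121/2) = 3.4574
One-sided α = 0.05 → critical value z_{0.05} = 1.645.
Power = P(Z > 1.645 − δ) = Φ(1.813) = 0.9650.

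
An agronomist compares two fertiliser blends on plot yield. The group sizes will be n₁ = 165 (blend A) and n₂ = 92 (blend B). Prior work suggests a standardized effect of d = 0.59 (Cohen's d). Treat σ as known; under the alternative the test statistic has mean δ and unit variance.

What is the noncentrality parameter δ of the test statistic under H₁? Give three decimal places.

δ ≈ 4.534

δ = d / √(1/n₁ + 1/n₂) = 0.59 / √(1/165 + 1/92) = 4.5344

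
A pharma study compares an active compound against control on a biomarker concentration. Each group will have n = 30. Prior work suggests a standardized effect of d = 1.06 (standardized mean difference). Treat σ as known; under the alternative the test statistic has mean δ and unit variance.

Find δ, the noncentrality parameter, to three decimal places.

δ = d·√(n/2) = 1.06 × √(30/2) = 4.1054

δ ≈ 4.105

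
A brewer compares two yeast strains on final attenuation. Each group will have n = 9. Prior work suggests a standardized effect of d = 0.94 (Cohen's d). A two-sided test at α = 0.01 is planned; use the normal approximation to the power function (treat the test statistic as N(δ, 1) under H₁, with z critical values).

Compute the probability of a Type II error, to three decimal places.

Noncentrality parameter: δ = d·√(n/2) = 0.94 × √(9/2) = 1.9940
Critical value for a two-sided test at α = 0.01: z_{α/2} = 2.576.
Power = Φ(δ − 2.576) + Φ(−δ − 2.576) = Φ(-0.582) + Φ(-4.570) = 0.2804 + 0.0000 = 0.2804.
Type II error: β = 1 − power = 1 − 0.2804 = 0.7196.

β ≈ 0.720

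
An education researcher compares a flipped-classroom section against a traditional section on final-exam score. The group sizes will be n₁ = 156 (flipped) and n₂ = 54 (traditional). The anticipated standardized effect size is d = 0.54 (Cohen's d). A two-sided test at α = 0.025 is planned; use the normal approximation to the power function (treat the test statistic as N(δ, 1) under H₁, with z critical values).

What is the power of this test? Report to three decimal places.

Power ≈ 0.881

Noncentrality parameter: δ = d / √(1/n₁ + 1/n₂) = 0.54 / √(1/156 + 1/54) = 3.4201
Critical value for a two-sided test at α = 0.025: z_{α/2} = 2.241.
Power = Φ(δ − 2.241) + Φ(−δ − 2.241) = Φ(1.179) + Φ(-5.662) = 0.8807 + 0.0000 = 0.8807.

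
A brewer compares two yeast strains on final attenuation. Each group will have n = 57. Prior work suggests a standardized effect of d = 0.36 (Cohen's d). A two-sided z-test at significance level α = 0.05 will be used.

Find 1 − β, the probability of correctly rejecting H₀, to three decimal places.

Noncentrality parameter: δ = d·√(n/2) = 0.36 × √(57/2) = 1.9219
Critical value for a two-sided test at α = 0.05: z_{α/2} = 1.960.
Power = Φ(δ − 1.960) + Φ(−δ − 1.960) = Φ(-0.038) + Φ(-3.882) = 0.4848 + 0.0001 = 0.4849.

Power ≈ 0.485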